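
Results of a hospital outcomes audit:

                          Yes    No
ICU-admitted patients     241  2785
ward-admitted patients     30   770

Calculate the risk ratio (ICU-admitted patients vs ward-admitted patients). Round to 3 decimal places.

risk, ICU-admitted patients = 241/3026 = 0.07964
risk, ward-admitted patients = 30/800 = 0.03750
RR = 0.07964 / 0.03750 = 2.124

2.124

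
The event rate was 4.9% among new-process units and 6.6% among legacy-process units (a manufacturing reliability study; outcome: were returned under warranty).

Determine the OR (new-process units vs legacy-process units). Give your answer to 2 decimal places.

OR: 0.73

odds, new-process units = 0.04900/0.95100 = 0.05152
odds, legacy-process units = 0.06600/0.93400 = 0.07066
OR = 0.05152 / 0.07066 = 0.73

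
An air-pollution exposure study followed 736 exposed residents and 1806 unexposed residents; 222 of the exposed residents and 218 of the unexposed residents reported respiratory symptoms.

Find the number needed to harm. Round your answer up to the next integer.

NNH = 6

risk, exposed residents = 222/736 = 0.301630
risk, unexposed residents = 218/1806 = 0.120709
absolute risk difference = 0.180922
1 / 0.180922 = 5.527 → round up → 6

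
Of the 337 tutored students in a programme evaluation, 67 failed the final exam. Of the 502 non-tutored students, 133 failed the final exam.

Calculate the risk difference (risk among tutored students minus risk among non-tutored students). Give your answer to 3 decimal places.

-0.066

risk, tutored students = 67/337 = 0.1988
risk, non-tutored students = 133/502 = 0.2649
risk difference = 0.1988 − 0.2649 = -0.066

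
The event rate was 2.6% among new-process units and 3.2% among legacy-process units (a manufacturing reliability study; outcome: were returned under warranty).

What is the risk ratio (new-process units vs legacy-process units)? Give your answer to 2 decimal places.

RR = 0.02600 / 0.03200 = 0.81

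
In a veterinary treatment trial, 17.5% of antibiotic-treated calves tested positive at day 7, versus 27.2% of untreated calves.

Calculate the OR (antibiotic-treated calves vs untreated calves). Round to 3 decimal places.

0.568

odds, antibiotic-treated calves = 0.1750/0.8250 = 0.2121
odds, untreated calves = 0.2720/0.7280 = 0.3736
OR = 0.2121 / 0.3736 = 0.568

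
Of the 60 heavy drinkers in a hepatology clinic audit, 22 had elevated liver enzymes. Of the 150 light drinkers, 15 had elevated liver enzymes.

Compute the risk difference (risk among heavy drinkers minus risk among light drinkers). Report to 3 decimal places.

risk, heavy drinkers = 22/60 = 0.3667
risk, light drinkers = 15/150 = 0.1000
risk difference = 0.3667 − 0.1000 = 0.267

RD ≈ 0.267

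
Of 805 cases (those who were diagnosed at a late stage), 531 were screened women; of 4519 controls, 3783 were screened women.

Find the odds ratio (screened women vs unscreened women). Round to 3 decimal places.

OR = (531 × 736) / (3783 × 274) = 390816/1036542 ≈ 0.377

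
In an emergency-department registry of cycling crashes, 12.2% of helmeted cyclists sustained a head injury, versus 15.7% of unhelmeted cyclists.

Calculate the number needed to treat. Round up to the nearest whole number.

29

absolute risk difference = 0.035000
1 / 0.035000 = 28.571 → round up → 29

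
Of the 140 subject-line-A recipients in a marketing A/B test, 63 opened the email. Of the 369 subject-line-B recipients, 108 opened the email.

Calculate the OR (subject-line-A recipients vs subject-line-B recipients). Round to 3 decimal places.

odds, subject-line-A recipients = 63/77 = 0.8182
odds, subject-line-B recipients = 108/261 = 0.4138
OR = 0.8182 / 0.4138 = 1.977

1.977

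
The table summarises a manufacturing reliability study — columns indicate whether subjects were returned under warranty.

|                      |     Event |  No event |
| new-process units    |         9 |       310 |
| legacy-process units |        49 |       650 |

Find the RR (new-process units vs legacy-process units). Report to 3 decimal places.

risk, new-process units = 9/319 = 0.02821
risk, legacy-process units = 49/699 = 0.07010
RR = 0.02821 / 0.07010 = 0.402

RR: 0.402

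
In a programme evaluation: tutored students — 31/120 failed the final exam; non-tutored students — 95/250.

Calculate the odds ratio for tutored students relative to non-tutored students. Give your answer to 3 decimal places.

OR ≈ 0.568

odds, tutored students = 31/89 = 0.3483
odds, non-tutored students = 95/155 = 0.6129
OR = 0.3483 / 0.6129 = 0.568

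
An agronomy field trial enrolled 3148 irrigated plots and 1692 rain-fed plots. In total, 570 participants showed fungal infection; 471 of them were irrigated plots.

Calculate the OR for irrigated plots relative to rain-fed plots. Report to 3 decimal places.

OR ≈ 2.831

irrigated plots without the outcome: 3148 − 471 = 2677
rain-fed plots with the outcome: 570 − 471 = 99
rain-fed plots without the outcome: 1692 − 99 = 1593
OR = (471 × 1593) / (2677 × 99) = 750303/265023 ≈ 2.831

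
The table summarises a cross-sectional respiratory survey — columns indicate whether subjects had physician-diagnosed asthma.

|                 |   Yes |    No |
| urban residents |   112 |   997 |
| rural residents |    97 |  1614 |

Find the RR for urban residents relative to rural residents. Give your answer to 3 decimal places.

risk, urban residents = 112/1109 = 0.1010
risk, rural residents = 97/1711 = 0.0567
RR = 0.1010 / 0.0567 = 1.781

1.781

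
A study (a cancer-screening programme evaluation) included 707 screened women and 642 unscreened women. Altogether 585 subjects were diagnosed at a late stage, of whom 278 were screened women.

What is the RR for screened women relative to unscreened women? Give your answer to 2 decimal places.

screened women without the outcome: 707 − 278 = 429
unscreened women with the outcome: 585 − 278 = 307
unscreened women without the outcome: 642 − 307 = 335
risk, screened women = 278/707 = 0.3932
risk, unscreened women = 307/642 = 0.4782
RR = 0.3932 / 0.4782 = 0.82

RR = 0.82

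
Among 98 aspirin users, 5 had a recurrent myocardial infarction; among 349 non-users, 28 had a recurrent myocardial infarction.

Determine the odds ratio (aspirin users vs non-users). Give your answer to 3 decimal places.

OR = (5 × 321) / (93 × 28) = 1605/2604 ≈ 0.616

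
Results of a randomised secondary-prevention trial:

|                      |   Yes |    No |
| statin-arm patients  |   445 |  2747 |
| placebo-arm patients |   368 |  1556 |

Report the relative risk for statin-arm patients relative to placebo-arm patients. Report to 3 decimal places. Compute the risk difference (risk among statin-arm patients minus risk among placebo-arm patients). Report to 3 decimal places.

RR = 0.729; RD = -0.052

risk, statin-arm patients = 445/3192 = 0.1394
risk, placebo-arm patients = 368/1924 = 0.1913
RR = 0.1394 / 0.1913 = 0.729
risk difference = 0.1394 − 0.1913 = -0.052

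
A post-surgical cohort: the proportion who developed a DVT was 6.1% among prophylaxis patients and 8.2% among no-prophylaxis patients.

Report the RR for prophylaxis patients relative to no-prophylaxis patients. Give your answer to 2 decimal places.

RR = 0.0610 / 0.0820 = 0.74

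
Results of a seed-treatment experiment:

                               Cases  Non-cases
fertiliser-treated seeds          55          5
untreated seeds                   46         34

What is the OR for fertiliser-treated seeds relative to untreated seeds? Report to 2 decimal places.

odds, fertiliser-treated seeds = 55/5 = 11.0000
odds, untreated seeds = 46/34 = 1.3529
OR = 11.0000 / 1.3529 = 8.13

OR = 8.13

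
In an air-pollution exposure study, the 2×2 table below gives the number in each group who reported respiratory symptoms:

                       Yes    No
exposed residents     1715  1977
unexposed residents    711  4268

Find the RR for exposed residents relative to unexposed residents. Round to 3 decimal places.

risk, exposed residents = 1715/3692 = 0.4645
risk, unexposed residents = 711/4979 = 0.1428
RR = 0.4645 / 0.1428 = 3.253

RR = 3.253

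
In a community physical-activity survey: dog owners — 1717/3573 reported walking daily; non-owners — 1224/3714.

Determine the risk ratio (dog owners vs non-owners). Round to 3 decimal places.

risk, dog owners = 1717/3573 = 0.4805
risk, non-owners = 1224/3714 = 0.3296
RR = 0.4805 / 0.3296 = 1.458

1.458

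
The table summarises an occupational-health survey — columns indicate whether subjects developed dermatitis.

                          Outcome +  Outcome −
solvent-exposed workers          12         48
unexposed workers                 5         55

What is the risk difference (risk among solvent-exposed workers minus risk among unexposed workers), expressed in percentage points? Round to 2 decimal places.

risk, solvent-exposed workers = 12/60 = 0.2000
risk, unexposed workers = 5/60 = 0.0833
risk difference = 0.2000 − 0.0833 = 0.1167 → 11.67 percentage points

RD: 11.67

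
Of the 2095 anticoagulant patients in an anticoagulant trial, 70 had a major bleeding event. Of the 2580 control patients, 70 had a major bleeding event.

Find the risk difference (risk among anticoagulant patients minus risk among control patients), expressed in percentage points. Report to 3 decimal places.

risk, anticoagulant patients = 70/2095 = 0.03341
risk, control patients = 70/2580 = 0.02713
risk difference = 0.03341 − 0.02713 = 0.00628 → 0.628 percentage points

0.628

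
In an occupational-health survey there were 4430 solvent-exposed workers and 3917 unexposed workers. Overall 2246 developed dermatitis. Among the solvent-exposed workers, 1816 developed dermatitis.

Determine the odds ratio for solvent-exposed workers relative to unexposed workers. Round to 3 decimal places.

OR: 5.634

solvent-exposed workers without the outcome: 4430 − 1816 = 2614
unexposed workers with the outcome: 2246 − 1816 = 430
unexposed workers without the outcome: 3917 − 430 = 3487
OR = (1816 × 3487) / (2614 × 430) = 6332392/1124020 ≈ 5.634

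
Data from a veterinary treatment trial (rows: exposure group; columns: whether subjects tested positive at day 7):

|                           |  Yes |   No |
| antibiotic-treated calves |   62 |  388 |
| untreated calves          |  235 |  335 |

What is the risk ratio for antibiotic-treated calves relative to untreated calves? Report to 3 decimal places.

risk, antibiotic-treated calves = 62/450 = 0.1378
risk, untreated calves = 235/570 = 0.4123
RR = 0.1378 / 0.4123 = 0.334

0.334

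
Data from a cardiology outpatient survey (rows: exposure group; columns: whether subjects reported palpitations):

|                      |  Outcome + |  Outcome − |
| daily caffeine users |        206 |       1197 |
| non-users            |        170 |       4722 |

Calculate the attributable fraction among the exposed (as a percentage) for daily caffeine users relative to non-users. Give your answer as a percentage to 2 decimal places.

76.33%

risk, daily caffeine users = 206/1403 = 0.14683
risk, non-users = 170/4892 = 0.03475
AR% = (0.14683 − 0.03475) / 0.14683 = 0.7633 → 76.33%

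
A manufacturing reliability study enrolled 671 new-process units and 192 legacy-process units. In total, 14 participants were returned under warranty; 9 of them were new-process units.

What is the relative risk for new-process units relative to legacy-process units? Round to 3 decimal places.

new-process units without the outcome: 671 − 9 = 662
legacy-process units with the outcome: 14 − 9 = 5
legacy-process units without the outcome: 192 − 5 = 187
risk, new-process units = 9/671 = 0.01341
risk, legacy-process units = 5/192 = 0.02604
RR = 0.01341 / 0.02604 = 0.515

0.515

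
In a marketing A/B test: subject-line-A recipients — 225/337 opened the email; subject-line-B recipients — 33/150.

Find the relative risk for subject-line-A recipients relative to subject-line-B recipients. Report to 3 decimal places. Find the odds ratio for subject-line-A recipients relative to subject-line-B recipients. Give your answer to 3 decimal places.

risk, subject-line-A recipients = 225/337 = 0.6677
risk, subject-line-B recipients = 33/150 = 0.2200
RR = 0.6677 / 0.2200 = 3.035
OR = (225 × 117) / (112 × 33) = 26325/3696 ≈ 7.123

RR = 3.035; OR = 7.123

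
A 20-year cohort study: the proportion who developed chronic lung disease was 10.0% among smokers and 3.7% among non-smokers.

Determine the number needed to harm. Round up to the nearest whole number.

absolute risk difference = 0.063000
1 / 0.063000 = 15.873 → round up → 16

16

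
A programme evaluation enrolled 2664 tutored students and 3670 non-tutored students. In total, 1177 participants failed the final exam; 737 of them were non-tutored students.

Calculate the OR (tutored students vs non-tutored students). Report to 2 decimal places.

0.79

tutored students with the outcome: 1177 − 737 = 440
tutored students without the outcome: 2664 − 440 = 2224
non-tutored students without the outcome: 3670 − 737 = 2933
odds, tutored students = 440/2224 = 0.1978
odds, non-tutored students = 737/2933 = 0.2513
OR = 0.1978 / 0.2513 = 0.79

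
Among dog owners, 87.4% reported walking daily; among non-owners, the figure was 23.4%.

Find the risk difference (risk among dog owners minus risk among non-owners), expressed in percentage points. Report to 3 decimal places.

risk difference = 0.8740 − 0.2340 = 0.6400 → 64.000 percentage points

64.000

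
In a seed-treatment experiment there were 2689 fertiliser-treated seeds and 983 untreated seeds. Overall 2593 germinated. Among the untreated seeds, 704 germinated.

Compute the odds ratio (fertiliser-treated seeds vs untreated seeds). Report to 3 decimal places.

fertiliser-treated seeds with the outcome: 2593 − 704 = 1889
fertiliser-treated seeds without the outcome: 2689 − 1889 = 800
untreated seeds without the outcome: 983 − 704 = 279
OR = (1889 × 279) / (800 × 704) = 527031/563200 ≈ 0.936

OR: 0.936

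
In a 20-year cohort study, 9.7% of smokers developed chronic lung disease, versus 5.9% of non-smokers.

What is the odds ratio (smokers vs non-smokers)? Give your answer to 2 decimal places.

1.71

odds, smokers = 0.0970/0.9030 = 0.1074
odds, non-smokers = 0.0590/0.9410 = 0.0627
OR = 0.1074 / 0.0627 = 1.71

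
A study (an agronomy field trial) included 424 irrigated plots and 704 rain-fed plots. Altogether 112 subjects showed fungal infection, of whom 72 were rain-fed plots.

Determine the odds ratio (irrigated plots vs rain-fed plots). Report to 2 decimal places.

irrigated plots with the outcome: 112 − 72 = 40
irrigated plots without the outcome: 424 − 40 = 384
rain-fed plots without the outcome: 704 − 72 = 632
OR = (40 × 632) / (384 × 72) = 25280/27648 ≈ 0.91

0.91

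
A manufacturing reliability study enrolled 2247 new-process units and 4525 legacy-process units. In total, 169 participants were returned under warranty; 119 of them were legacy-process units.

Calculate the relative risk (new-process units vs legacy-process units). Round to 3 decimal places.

new-process units with the outcome: 169 − 119 = 50
new-process units without the outcome: 2247 − 50 = 2197
legacy-process units without the outcome: 4525 − 119 = 4406
risk, new-process units = 50/2247 = 0.02225
risk, legacy-process units = 119/4525 = 0.02630
RR = 0.02225 / 0.02630 = 0.846

RR = 0.846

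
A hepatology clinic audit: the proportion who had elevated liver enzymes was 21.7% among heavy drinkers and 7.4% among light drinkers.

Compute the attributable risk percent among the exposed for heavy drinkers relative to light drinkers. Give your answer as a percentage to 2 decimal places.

AR% = (0.2170 − 0.0740) / 0.2170 = 0.6590 → 65.90%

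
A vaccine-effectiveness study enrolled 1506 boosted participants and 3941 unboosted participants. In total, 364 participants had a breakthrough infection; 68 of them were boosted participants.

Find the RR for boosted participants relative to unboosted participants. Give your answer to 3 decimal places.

RR = 0.601

boosted participants without the outcome: 1506 − 68 = 1438
unboosted participants with the outcome: 364 − 68 = 296
unboosted participants without the outcome: 3941 − 296 = 3645
risk, boosted participants = 68/1506 = 0.04515
risk, unboosted participants = 296/3941 = 0.07511
RR = 0.04515 / 0.07511 = 0.601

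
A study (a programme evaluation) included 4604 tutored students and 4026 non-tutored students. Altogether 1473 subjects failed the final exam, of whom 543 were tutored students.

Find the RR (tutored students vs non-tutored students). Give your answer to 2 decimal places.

0.51

tutored students without the outcome: 4604 − 543 = 4061
non-tutored students with the outcome: 1473 − 543 = 930
non-tutored students without the outcome: 4026 − 930 = 3096
risk, tutored students = 543/4604 = 0.1179
risk, non-tutored students = 930/4026 = 0.2310
RR = 0.1179 / 0.2310 = 0.51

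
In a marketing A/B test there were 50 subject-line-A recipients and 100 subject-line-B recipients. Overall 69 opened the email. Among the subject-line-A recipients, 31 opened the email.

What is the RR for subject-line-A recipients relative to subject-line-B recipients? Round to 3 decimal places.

subject-line-A recipients without the outcome: 50 − 31 = 19
subject-line-B recipients with the outcome: 69 − 31 = 38
subject-line-B recipients without the outcome: 100 − 38 = 62
risk, subject-line-A recipients = 31/50 = 0.6200
risk, subject-line-B recipients = 38/100 = 0.3800
RR = 0.6200 / 0.3800 = 1.632

1.632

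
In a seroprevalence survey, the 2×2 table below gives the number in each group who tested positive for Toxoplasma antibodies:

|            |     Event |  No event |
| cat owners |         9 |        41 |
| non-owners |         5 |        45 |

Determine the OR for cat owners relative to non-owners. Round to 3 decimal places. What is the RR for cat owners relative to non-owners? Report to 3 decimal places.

OR = (9 × 45) / (41 × 5) = 405/205 ≈ 1.976
risk, cat owners = 9/50 = 0.1800
risk, non-owners = 5/50 = 0.1000
RR = 0.1800 / 0.1000 = 1.800

OR = 1.976; RR = 1.800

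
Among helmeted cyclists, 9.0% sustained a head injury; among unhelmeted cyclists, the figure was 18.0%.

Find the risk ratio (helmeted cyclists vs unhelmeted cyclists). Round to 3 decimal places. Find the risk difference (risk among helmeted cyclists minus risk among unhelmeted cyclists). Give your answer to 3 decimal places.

RR = 0.500; RD = -0.090

RR = 0.0900 / 0.1800 = 0.500
risk difference = 0.0900 − 0.1800 = -0.090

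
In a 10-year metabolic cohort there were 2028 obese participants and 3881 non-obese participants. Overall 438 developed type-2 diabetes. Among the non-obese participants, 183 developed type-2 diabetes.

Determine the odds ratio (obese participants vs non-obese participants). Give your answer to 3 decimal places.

2.906

obese participants with the outcome: 438 − 183 = 255
obese participants without the outcome: 2028 − 255 = 1773
non-obese participants without the outcome: 3881 − 183 = 3698
OR = (255 × 3698) / (1773 × 183) = 942990/324459 ≈ 2.906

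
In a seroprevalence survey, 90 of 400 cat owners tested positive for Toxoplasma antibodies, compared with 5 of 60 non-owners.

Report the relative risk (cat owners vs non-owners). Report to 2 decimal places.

risk, cat owners = 90/400 = 0.2250
risk, non-owners = 5/60 = 0.0833
RR = 0.2250 / 0.0833 = 2.70

2.70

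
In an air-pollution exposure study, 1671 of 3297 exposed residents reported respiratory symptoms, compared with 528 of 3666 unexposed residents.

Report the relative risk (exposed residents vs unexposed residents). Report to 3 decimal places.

3.519

risk, exposed residents = 1671/3297 = 0.5068
risk, unexposed residents = 528/3666 = 0.1440
RR = 0.5068 / 0.1440 = 3.519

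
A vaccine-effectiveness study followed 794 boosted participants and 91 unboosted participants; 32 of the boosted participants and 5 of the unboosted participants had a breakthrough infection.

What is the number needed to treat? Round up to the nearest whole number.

69

risk, boosted participants = 32/794 = 0.040302
risk, unboosted participants = 5/91 = 0.054945
absolute risk difference = 0.014643
1 / 0.014643 = 68.292 → round up → 69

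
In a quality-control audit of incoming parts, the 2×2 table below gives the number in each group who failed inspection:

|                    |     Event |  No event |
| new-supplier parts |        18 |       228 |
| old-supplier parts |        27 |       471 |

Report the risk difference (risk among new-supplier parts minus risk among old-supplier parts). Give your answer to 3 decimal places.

risk, new-supplier parts = 18/246 = 0.0732
risk, old-supplier parts = 27/498 = 0.0542
risk difference = 0.0732 − 0.0542 = 0.019

RD: 0.019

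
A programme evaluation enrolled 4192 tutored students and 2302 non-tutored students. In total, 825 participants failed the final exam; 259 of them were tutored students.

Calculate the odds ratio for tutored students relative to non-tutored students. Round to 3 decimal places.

tutored students without the outcome: 4192 − 259 = 3933
non-tutored students with the outcome: 825 − 259 = 566
non-tutored students without the outcome: 2302 − 566 = 1736
odds, tutored students = 259/3933 = 0.0659
odds, non-tutored students = 566/1736 = 0.3260
OR = 0.0659 / 0.3260 = 0.202

OR ≈ 0.202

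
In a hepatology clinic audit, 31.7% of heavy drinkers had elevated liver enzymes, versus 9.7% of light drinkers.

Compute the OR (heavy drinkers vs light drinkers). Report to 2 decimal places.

odds, heavy drinkers = 0.3170/0.6830 = 0.4641
odds, light drinkers = 0.0970/0.9030 = 0.1074
OR = 0.4641 / 0.1074 = 4.32

OR ≈ 4.32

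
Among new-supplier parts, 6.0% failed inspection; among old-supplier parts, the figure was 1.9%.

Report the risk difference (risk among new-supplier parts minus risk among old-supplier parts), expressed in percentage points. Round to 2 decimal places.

RD = 4.10

risk difference = 0.06000 − 0.01900 = 0.04100 → 4.10 percentage points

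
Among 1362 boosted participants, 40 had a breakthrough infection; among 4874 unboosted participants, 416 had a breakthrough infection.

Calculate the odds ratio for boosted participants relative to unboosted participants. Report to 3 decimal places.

OR = (40 × 4458) / (1322 × 416) = 178320/549952 ≈ 0.324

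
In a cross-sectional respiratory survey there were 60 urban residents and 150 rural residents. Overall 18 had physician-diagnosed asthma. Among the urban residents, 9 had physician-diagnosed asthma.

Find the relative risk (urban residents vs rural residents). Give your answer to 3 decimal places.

urban residents without the outcome: 60 − 9 = 51
rural residents with the outcome: 18 − 9 = 9
rural residents without the outcome: 150 − 9 = 141
risk, urban residents = 9/60 = 0.1500
risk, rural residents = 9/150 = 0.0600
RR = 0.1500 / 0.0600 = 2.500

2.500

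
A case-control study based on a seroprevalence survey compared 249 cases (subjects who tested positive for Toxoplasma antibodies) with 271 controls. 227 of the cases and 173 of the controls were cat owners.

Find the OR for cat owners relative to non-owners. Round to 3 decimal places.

odds, cat owners = 227/173 = 1.3121
odds, non-owners = 22/98 = 0.2245
OR = 1.3121 / 0.2245 = 5.845

OR = 5.845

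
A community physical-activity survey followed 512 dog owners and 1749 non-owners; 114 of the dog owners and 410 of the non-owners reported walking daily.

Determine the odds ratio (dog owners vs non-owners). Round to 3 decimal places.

OR ≈ 0.935

odds, dog owners = 114/398 = 0.2864
odds, non-owners = 410/1339 = 0.3062
OR = 0.2864 / 0.3062 = 0.935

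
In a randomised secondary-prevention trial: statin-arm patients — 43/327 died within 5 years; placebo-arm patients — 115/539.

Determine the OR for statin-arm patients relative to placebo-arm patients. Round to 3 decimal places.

odds, statin-arm patients = 43/284 = 0.1514
odds, placebo-arm patients = 115/424 = 0.2712
OR = 0.1514 / 0.2712 = 0.558

OR = 0.558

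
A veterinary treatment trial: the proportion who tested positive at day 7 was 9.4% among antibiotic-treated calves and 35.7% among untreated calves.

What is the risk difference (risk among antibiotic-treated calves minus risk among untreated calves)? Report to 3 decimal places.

risk difference = 0.0940 − 0.3570 = -0.263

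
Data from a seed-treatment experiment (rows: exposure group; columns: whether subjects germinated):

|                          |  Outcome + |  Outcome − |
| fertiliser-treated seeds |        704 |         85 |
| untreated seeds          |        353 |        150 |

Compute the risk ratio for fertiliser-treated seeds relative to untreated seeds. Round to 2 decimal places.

RR = 1.27

risk, fertiliser-treated seeds = 704/789 = 0.8923
risk, untreated seeds = 353/503 = 0.7018
RR = 0.8923 / 0.7018 = 1.27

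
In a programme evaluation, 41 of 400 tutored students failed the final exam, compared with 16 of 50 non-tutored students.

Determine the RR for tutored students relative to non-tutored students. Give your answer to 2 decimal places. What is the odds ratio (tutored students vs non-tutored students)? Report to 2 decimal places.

risk, tutored students = 41/400 = 0.1025
risk, non-tutored students = 16/50 = 0.3200
RR = 0.1025 / 0.3200 = 0.32
odds, tutored students = 41/359 = 0.1142
odds, non-tutored students = 16/34 = 0.4706
OR = 0.1142 / 0.4706 = 0.24

RR = 0.32; OR = 0.24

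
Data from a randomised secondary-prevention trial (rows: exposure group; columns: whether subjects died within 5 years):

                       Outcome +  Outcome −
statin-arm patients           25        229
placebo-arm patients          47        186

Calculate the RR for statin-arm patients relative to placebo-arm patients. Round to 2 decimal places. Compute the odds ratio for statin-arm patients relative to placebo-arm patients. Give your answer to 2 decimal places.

risk, statin-arm patients = 25/254 = 0.0984
risk, placebo-arm patients = 47/233 = 0.2017
RR = 0.0984 / 0.2017 = 0.49
OR = (25 × 186) / (229 × 47) = 4650/10763 ≈ 0.43

RR = 0.49; OR = 0.43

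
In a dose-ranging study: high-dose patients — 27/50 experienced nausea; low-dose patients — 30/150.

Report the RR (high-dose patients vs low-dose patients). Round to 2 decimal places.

risk, high-dose patients = 27/50 = 0.5400
risk, low-dose patients = 30/150 = 0.2000
RR = 0.5400 / 0.2000 = 2.70

RR = 2.70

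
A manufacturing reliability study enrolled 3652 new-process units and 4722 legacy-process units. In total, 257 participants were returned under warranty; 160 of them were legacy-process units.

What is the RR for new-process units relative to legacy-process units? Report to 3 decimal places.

new-process units with the outcome: 257 − 160 = 97
new-process units without the outcome: 3652 − 97 = 3555
legacy-process units without the outcome: 4722 − 160 = 4562
risk, new-process units = 97/3652 = 0.02656
risk, legacy-process units = 160/4722 = 0.03388
RR = 0.02656 / 0.03388 = 0.784

0.784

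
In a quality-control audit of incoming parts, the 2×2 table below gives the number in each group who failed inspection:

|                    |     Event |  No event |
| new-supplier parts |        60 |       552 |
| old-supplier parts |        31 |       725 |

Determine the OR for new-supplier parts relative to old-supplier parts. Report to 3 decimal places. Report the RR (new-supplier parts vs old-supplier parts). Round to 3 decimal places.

odds, new-supplier parts = 60/552 = 0.10870
odds, old-supplier parts = 31/725 = 0.04276
OR = 0.10870 / 0.04276 = 2.542
risk, new-supplier parts = 60/612 = 0.09804
risk, old-supplier parts = 31/756 = 0.04101
RR = 0.09804 / 0.04101 = 2.391

OR = 2.542; RR = 2.391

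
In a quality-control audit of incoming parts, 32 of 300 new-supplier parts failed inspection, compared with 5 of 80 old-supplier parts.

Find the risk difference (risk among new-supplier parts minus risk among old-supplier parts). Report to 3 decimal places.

risk, new-supplier parts = 32/300 = 0.1067
risk, old-supplier parts = 5/80 = 0.0625
risk difference = 0.1067 − 0.0625 = 0.044

0.044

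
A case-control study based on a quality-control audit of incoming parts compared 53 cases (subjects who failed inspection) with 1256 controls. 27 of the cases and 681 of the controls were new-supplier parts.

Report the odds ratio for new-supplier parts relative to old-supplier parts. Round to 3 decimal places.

OR ≈ 0.877

odds, new-supplier parts = 27/681 = 0.03965
odds, old-supplier parts = 26/575 = 0.04522
OR = 0.03965 / 0.04522 = 0.877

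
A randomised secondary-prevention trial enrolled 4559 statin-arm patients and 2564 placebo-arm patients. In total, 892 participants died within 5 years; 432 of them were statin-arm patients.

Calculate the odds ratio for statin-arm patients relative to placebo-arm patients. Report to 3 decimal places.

statin-arm patients without the outcome: 4559 − 432 = 4127
placebo-arm patients with the outcome: 892 − 432 = 460
placebo-arm patients without the outcome: 2564 − 460 = 2104
OR = (432 × 2104) / (4127 × 460) = 908928/1898420 ≈ 0.479

OR = 0.479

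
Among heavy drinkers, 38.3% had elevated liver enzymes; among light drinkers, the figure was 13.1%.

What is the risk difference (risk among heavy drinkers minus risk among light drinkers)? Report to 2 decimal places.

risk difference = 0.3830 − 0.1310 = 0.25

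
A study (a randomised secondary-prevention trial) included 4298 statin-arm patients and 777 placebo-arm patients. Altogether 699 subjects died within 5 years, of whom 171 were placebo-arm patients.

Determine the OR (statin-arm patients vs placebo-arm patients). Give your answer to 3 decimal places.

OR ≈ 0.496

statin-arm patients with the outcome: 699 − 171 = 528
statin-arm patients without the outcome: 4298 − 528 = 3770
placebo-arm patients without the outcome: 777 − 171 = 606
OR = (528 × 606) / (3770 × 171) = 319968/644670 ≈ 0.496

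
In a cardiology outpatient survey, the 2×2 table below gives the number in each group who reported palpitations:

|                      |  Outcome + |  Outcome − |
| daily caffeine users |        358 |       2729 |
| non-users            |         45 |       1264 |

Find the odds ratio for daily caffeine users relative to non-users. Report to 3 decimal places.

OR = (358 × 1264) / (2729 × 45) = 452512/122805 ≈ 3.685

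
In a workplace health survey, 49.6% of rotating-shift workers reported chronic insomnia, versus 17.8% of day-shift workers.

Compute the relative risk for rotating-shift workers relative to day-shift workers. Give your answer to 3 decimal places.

RR = 0.4960 / 0.1780 = 2.787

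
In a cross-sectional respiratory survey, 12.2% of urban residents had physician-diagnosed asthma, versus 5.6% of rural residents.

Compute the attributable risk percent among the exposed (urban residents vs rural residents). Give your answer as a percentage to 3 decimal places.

AR% = (0.1220 − 0.0560) / 0.1220 = 0.5410 → 54.098%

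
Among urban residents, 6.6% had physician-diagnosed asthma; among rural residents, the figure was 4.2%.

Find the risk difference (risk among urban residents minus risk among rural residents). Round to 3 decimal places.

risk difference = 0.06600 − 0.04200 = 0.024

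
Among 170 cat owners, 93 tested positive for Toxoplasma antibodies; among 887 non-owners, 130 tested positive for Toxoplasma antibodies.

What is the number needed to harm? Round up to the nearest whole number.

NNH ≈ 3

risk, cat owners = 93/170 = 0.547059
risk, non-owners = 130/887 = 0.146561
absolute risk difference = 0.400497
1 / 0.400497 = 2.497 → round up → 3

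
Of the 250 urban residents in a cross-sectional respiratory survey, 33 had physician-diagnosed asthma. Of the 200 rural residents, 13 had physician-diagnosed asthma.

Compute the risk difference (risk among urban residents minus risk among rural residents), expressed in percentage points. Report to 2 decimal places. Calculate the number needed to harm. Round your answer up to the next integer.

RD = 6.70; NNH = 15

risk, urban residents = 33/250 = 0.1320
risk, rural residents = 13/200 = 0.0650
risk difference = 0.1320 − 0.0650 = 0.0670 → 6.70 percentage points
absolute risk difference = 0.067000
1 / 0.067000 = 14.925 → round up → 15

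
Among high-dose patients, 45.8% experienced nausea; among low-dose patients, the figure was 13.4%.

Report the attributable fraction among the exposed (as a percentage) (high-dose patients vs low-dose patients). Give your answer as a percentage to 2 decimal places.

AR% = (0.4580 − 0.1340) / 0.4580 = 0.7074 → 70.74%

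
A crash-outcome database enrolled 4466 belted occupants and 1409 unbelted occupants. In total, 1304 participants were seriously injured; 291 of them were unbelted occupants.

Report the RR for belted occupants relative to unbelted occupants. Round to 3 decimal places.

1.098

belted occupants with the outcome: 1304 − 291 = 1013
belted occupants without the outcome: 4466 − 1013 = 3453
unbelted occupants without the outcome: 1409 − 291 = 1118
risk, belted occupants = 1013/4466 = 0.2268
risk, unbelted occupants = 291/1409 = 0.2065
RR = 0.2268 / 0.2065 = 1.098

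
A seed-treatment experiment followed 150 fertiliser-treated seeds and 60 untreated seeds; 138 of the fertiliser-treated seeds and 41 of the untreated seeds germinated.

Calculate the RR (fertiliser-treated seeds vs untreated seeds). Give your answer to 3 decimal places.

risk, fertiliser-treated seeds = 138/150 = 0.9200
risk, untreated seeds = 41/60 = 0.6833
RR = 0.9200 / 0.6833 = 1.346

1.346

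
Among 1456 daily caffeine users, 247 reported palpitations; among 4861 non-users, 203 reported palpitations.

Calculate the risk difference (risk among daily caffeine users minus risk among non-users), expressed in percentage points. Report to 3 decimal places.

risk, daily caffeine users = 247/1456 = 0.16964
risk, non-users = 203/4861 = 0.04176
risk difference = 0.16964 − 0.04176 = 0.12788 → 12.788 percentage points

12.788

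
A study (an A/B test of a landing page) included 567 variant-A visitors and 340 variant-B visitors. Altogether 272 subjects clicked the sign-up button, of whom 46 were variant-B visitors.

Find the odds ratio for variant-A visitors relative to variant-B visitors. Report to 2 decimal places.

variant-A visitors with the outcome: 272 − 46 = 226
variant-A visitors without the outcome: 567 − 226 = 341
variant-B visitors without the outcome: 340 − 46 = 294
odds, variant-A visitors = 226/341 = 0.6628
odds, variant-B visitors = 46/294 = 0.1565
OR = 0.6628 / 0.1565 = 4.24

OR: 4.24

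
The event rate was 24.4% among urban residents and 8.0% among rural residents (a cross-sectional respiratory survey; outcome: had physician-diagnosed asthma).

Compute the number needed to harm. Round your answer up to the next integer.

NNH ≈ 7

absolute risk difference = 0.164000
1 / 0.164000 = 6.098 → round up → 7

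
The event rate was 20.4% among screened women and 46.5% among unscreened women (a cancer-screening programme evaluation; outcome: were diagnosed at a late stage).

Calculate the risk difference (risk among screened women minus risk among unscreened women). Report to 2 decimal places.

risk difference = 0.2040 − 0.4650 = -0.26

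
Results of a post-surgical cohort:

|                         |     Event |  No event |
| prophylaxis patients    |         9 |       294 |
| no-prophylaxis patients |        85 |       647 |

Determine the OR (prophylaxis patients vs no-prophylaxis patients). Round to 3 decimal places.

odds, prophylaxis patients = 9/294 = 0.03061
odds, no-prophylaxis patients = 85/647 = 0.13138
OR = 0.03061 / 0.13138 = 0.233

0.233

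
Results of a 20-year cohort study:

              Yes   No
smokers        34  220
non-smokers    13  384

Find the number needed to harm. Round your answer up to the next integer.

10

risk, smokers = 34/254 = 0.133858
risk, non-smokers = 13/397 = 0.032746
absolute risk difference = 0.101113
1 / 0.101113 = 9.890 → round up → 10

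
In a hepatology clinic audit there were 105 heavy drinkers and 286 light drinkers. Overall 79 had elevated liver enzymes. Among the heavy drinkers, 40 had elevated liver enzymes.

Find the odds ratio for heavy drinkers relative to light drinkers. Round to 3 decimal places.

heavy drinkers without the outcome: 105 − 40 = 65
light drinkers with the outcome: 79 − 40 = 39
light drinkers without the outcome: 286 − 39 = 247
odds, heavy drinkers = 40/65 = 0.6154
odds, light drinkers = 39/247 = 0.1579
OR = 0.6154 / 0.1579 = 3.897

3.897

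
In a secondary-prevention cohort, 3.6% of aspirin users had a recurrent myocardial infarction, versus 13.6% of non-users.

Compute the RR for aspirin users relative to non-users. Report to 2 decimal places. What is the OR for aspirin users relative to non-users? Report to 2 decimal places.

RR = 0.03600 / 0.13600 = 0.26
odds, aspirin users = 0.03600/0.96400 = 0.03734
odds, non-users = 0.13600/0.86400 = 0.15741
OR = 0.03734 / 0.15741 = 0.24

RR = 0.26; OR = 0.24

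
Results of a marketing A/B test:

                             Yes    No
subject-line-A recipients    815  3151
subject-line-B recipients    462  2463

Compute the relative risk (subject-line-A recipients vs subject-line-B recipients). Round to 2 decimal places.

1.30

risk, subject-line-A recipients = 815/3966 = 0.2055
risk, subject-line-B recipients = 462/2925 = 0.1579
RR = 0.2055 / 0.1579 = 1.30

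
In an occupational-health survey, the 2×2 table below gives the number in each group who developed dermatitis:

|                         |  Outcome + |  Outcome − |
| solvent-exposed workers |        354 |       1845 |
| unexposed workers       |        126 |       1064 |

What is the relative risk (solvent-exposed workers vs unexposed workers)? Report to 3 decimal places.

RR ≈ 1.520

risk, solvent-exposed workers = 354/2199 = 0.1610
risk, unexposed workers = 126/1190 = 0.1059
RR = 0.1610 / 0.1059 = 1.520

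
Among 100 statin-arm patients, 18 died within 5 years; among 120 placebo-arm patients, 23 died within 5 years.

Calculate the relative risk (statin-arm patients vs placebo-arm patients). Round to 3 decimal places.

RR ≈ 0.939

risk, statin-arm patients = 18/100 = 0.1800
risk, placebo-arm patients = 23/120 = 0.1917
RR = 0.1800 / 0.1917 = 0.939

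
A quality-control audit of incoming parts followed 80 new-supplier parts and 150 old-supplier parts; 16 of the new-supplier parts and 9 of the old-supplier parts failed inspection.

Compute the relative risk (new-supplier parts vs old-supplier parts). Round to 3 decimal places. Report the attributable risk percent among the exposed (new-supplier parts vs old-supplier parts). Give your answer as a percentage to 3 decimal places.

risk, new-supplier parts = 16/80 = 0.2000
risk, old-supplier parts = 9/150 = 0.0600
RR = 0.2000 / 0.0600 = 3.333
AR% = (0.2000 − 0.0600) / 0.2000 = 0.7000 → 70.000%

RR = 3.333; AR% = 70.000%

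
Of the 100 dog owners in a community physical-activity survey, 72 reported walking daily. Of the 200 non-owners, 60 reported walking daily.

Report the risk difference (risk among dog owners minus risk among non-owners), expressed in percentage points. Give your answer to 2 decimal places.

42.00

risk, dog owners = 72/100 = 0.7200
risk, non-owners = 60/200 = 0.3000
risk difference = 0.7200 − 0.3000 = 0.4200 → 42.00 percentage points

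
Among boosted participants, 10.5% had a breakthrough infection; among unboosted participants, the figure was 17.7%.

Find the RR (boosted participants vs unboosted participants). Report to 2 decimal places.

RR = 0.1050 / 0.1770 = 0.59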